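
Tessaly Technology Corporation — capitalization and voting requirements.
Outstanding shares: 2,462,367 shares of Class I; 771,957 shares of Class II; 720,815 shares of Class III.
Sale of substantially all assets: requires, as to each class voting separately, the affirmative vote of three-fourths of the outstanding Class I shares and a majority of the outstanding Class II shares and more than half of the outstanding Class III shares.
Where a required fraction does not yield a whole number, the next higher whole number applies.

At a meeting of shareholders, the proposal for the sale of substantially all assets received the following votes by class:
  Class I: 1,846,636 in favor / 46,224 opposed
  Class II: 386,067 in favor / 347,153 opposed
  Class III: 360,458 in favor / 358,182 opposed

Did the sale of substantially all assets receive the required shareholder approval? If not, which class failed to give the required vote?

Not approved — the Class I shares did not give the required vote.

Class I: 3/4 of 2462367 = 1846775.25, rounded up to 1846776; 1,846,776 required, 1,846,636 in favor — not approved.
Class II: a majority of 771957 is 385979; 385,979 required, 386,067 in favor — approved.
Class III: a majority of 720815 is 360408; 360,408 required, 360,458 in favor — approved.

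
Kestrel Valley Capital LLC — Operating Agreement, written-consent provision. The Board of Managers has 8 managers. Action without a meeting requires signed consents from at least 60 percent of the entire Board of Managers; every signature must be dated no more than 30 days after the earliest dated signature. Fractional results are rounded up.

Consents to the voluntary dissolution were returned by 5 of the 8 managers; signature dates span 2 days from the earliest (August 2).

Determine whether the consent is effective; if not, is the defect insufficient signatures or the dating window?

Signatures required: at least 60 percent of 8 — 3/5 of 8 = 4.80, rounded up to 5, so 5 needed; 5 signed. Sufficient.
Dating window: the latest signature is 2 days after the earliest; the limit is 30 days. Within the window.

Effective — both the signature and dating-window requirements are satisfied.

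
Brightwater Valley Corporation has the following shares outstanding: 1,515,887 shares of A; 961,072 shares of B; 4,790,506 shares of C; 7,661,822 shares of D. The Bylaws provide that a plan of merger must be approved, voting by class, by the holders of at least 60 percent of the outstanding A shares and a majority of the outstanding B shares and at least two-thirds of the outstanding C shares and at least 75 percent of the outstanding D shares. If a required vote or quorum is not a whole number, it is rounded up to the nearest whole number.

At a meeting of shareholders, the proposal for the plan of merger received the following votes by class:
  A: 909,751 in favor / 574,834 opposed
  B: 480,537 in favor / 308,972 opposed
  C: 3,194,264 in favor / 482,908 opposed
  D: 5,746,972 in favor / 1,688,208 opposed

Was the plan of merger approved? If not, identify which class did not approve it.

A: 3/5 of 1515887 = 909532.20, rounded up to 909533; 909,533 required, 909,751 in favor — approved.
B: a majority of 961072 is 480537; 480,537 required, 480,537 in favor — approved.
C: 2/3 of 4790506 = 3193670.67, rounded up to 3193671; 3,193,671 required, 3,194,264 in favor — approved.
D: 3/4 of 7661822 = 5746366.50, rounded up to 5746367; 5,746,367 required, 5,746,972 in favor — approved.

Approved — every class gave the required vote.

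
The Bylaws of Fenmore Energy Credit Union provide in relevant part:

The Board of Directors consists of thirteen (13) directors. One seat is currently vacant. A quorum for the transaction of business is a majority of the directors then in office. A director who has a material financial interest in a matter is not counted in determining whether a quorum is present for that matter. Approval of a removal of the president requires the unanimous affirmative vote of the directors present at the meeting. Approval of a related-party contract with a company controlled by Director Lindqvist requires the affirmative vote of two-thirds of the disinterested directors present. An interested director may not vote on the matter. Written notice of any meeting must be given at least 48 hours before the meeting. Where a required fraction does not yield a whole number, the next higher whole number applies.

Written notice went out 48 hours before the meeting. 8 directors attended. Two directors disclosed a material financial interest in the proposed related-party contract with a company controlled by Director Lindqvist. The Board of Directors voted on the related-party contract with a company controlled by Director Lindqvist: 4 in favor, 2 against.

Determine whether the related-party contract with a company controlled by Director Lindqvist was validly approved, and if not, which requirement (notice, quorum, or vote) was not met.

Notice: 48 hours given; 48 required (48 ≥ 48). Satisfied.
Quorum: 8 present, but the 2 interested directors do not count, leaving 6. Quorum is 7. Not satisfied.
Vote: the related-party contract with a company controlled by Director Lindqvist requires two-thirds of the disinterested directors present (8 − 2 = 6). 2/3 of 6 = 4, so 4 affirmative votes are needed; 4 voted in favor. Satisfied. (Moot — without a quorum no business can be validly transacted.)

Invalid — quorum requirement not satisfied.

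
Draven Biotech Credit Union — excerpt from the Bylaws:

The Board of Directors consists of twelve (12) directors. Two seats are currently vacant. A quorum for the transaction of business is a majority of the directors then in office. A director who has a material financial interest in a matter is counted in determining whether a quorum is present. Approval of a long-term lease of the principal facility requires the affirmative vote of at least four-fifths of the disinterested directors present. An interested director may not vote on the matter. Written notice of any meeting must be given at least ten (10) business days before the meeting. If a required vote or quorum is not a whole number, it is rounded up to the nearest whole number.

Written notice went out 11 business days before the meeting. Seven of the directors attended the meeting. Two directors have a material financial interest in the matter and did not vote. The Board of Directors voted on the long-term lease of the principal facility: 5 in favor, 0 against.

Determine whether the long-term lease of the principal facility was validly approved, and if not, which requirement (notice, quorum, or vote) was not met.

Notice: 11 business days given; 10 required (11 ≥ 10). Satisfied.
Quorum: 7 present (interested directors count toward quorum); quorum is 6. Satisfied.
Vote: the long-term lease of the principal facility requires four-fifths of the disinterested directors present (7 − 2 = 5). 4/5 of 5 = 4, so 4 affirmative votes are needed; 5 voted in favor. Satisfied.

Valid — all requirements satisfied.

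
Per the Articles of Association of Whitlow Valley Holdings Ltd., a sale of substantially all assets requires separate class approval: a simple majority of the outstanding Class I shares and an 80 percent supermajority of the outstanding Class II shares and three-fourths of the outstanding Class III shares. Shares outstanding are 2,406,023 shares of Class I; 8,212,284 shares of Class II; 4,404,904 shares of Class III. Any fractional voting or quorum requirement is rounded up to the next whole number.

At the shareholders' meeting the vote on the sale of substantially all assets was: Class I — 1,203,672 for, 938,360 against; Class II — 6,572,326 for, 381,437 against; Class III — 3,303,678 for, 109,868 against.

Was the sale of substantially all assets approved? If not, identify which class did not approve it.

Approved — every class gave the required vote.

Class I: a majority of 2406023 is 1203012; 1,203,012 required, 1,203,672 in favor — approved.
Class II: 4/5 of 8212284 = 6569827.20, rounded up to 6569828; 6,569,828 required, 6,572,326 in favor — approved.
Class III: 3/4 of 4404904 = 3303678; 3,303,678 required, 3,303,678 in favor — approved.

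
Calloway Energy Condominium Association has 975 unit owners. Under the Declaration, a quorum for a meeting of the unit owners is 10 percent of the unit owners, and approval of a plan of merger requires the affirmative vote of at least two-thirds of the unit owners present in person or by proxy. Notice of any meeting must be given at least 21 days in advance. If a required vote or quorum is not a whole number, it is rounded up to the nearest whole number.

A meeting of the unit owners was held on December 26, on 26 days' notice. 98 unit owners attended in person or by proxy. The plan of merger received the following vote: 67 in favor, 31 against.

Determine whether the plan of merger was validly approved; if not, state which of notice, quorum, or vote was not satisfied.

Notice: 26 days given; 21 required. Satisfied.
Quorum: 10% of 975 = 97.50, rounded up to 98; 98 present. Satisfied.
Vote: requires two-thirds of those present (98); 2/3 of 98 = 65.33, rounded up to 66, so 66 needed; 67 in favor. Satisfied.

Valid — all requirements satisfied.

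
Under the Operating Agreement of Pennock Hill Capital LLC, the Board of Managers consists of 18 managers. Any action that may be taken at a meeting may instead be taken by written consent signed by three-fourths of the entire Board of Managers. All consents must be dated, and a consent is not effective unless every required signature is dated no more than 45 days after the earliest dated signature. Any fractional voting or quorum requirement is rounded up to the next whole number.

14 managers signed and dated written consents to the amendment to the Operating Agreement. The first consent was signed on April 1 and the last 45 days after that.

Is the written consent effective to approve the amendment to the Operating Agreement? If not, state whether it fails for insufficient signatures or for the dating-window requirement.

Effective — both the signature and dating-window requirements are satisfied.

Signatures required: three-fourths of 18 — 3/4 of 18 = 13.50, rounded up to 14, so 14 needed; 14 signed. Sufficient.
Dating window: the latest signature is 45 days after the earliest; the limit is 45 days. Within the window.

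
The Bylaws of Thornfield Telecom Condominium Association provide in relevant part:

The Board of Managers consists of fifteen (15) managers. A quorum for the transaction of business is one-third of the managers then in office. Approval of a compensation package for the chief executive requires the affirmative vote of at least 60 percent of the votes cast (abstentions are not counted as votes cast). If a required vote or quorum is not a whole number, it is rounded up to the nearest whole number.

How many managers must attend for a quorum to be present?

5

1/3 of 15 = 5.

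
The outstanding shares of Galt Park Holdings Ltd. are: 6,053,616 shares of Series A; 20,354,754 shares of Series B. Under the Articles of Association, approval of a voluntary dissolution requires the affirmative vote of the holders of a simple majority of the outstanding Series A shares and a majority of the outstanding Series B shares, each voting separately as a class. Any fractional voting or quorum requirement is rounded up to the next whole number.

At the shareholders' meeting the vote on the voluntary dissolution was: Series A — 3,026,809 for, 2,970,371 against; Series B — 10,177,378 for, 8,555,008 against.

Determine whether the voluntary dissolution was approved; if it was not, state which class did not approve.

Series A: a majority of 6053616 is 3026809; 3,026,809 required, 3,026,809 in favor — approved.
Series B: a majority of 20354754 is 10177378; 10,177,378 required, 10,177,378 in favor — approved.

Approved — every class gave the required vote.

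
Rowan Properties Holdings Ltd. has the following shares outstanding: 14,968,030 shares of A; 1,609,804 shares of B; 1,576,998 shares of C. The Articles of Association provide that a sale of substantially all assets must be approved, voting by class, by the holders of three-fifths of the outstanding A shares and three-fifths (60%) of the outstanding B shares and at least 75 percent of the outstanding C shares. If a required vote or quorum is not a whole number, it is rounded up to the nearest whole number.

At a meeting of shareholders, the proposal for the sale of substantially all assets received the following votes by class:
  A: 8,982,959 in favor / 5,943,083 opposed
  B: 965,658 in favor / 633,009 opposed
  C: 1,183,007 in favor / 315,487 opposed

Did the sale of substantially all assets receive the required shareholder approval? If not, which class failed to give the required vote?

A: 3/5 of 14968030 = 8980818; 8,980,818 required, 8,982,959 in favor — approved.
B: 3/5 of 1609804 = 965882.40, rounded up to 965883; 965,883 required, 965,658 in favor — not approved.
C: 3/4 of 1576998 = 1182748.50, rounded up to 1182749; 1,182,749 required, 1,183,007 in favor — approved.

Not approved — the B shares did not give the required vote.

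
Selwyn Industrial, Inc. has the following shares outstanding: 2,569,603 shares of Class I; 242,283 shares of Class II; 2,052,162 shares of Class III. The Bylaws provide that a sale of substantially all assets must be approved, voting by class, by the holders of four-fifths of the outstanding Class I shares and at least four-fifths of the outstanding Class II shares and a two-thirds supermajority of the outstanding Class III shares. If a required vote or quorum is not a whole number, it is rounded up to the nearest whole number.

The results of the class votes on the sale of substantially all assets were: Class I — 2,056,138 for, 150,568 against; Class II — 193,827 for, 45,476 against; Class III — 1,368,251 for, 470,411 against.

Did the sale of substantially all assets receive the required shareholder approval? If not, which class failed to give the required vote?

Class I: 4/5 of 2569603 = 2055682.40, rounded up to 2055683; 2,055,683 required, 2,056,138 in favor — approved.
Class II: 4/5 of 242283 = 193826.40, rounded up to 193827; 193,827 required, 193,827 in favor — approved.
Class III: 2/3 of 2052162 = 1368108; 1,368,108 required, 1,368,251 in favor — approved.

Approved — every class gave the required vote.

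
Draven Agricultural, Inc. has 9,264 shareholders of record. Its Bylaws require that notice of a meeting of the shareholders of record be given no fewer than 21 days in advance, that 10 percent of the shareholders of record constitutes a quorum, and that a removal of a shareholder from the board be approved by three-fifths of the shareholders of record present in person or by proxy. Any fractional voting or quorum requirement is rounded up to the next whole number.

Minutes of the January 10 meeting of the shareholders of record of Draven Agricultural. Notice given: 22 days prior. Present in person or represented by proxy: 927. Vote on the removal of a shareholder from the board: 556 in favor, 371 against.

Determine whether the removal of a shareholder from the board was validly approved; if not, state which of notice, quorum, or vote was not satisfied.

Invalid — vote requirement not satisfied.

Notice: 22 days given; 21 required. Satisfied.
Quorum: 10% of 9,264 = 926.40, rounded up to 927; 927 present. Satisfied.
Vote: requires three-fifths of those present (927); 3/5 of 927 = 556.20, rounded up to 557, so 557 needed; 556 in favor. Not satisfied.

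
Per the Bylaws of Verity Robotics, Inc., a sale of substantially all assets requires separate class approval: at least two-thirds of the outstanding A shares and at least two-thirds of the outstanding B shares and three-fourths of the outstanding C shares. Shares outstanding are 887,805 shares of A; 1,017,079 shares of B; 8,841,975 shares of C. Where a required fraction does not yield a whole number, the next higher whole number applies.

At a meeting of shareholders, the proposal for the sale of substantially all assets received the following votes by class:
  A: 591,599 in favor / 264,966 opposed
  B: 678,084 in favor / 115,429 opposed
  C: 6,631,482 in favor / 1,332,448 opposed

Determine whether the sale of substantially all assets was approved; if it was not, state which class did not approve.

Not approved — the A shares did not give the required vote.

A: 2/3 of 887805 = 591870; 591,870 required, 591,599 in favor — not approved.
B: 2/3 of 1017079 = 678052.67, rounded up to 678053; 678,053 required, 678,084 in favor — approved.
C: 3/4 of 8841975 = 6631481.25, rounded up to 6631482; 6,631,482 required, 6,631,482 in favor — approved.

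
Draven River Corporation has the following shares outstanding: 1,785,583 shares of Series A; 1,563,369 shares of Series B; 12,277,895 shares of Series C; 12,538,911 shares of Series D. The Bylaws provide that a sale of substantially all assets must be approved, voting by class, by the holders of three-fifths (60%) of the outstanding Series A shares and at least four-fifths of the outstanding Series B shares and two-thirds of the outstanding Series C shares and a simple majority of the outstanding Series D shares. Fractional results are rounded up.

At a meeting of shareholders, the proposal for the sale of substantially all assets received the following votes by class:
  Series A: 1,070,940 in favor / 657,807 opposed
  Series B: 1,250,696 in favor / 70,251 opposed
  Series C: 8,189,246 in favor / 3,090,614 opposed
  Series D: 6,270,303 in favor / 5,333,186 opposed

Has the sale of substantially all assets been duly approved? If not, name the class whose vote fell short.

Not approved — the Series A shares did not give the required vote.

Series A: 3/5 of 1785583 = 1071349.80, rounded up to 1071350; 1,071,350 required, 1,070,940 in favor — not approved.
Series B: 4/5 of 1563369 = 1250695.20, rounded up to 1250696; 1,250,696 required, 1,250,696 in favor — approved.
Series C: 2/3 of 12277895 = 8185263.33, rounded up to 8185264; 8,185,264 required, 8,189,246 in favor — approved.
Series D: a majority of 12538911 is 6269456; 6,269,456 required, 6,270,303 in favor — approved.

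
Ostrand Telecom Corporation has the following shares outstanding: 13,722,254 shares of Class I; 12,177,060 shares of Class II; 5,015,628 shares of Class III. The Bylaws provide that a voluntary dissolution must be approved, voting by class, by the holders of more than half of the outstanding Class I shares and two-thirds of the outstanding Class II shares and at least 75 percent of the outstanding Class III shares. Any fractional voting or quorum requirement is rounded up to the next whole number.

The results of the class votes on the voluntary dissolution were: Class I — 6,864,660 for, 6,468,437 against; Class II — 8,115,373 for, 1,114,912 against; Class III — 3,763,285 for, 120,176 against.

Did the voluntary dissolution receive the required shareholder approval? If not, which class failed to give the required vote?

Class I: a majority of 13722254 is 6861128; 6,861,128 required, 6,864,660 in favor — approved.
Class II: 2/3 of 12177060 = 8118040; 8,118,040 required, 8,115,373 in favor — not approved.
Class III: 3/4 of 5015628 = 3761721; 3,761,721 required, 3,763,285 in favor — approved.

Not approved — the Class II shares did not give the required vote.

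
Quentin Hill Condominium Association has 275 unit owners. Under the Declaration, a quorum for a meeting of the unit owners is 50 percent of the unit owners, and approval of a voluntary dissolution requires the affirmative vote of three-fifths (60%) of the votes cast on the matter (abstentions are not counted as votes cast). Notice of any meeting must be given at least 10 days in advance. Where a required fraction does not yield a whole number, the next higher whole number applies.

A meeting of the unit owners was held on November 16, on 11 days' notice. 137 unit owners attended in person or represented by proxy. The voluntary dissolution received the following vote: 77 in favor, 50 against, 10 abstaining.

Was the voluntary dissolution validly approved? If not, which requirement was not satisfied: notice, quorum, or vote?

Invalid — quorum requirement not satisfied.

Notice: 11 days given; 10 required. Satisfied.
Quorum: 50% of 275 = 137.50, rounded up to 138; 137 present. Not satisfied.
Vote: requires three-fifths of the votes cast (137 − 10 abstaining = 127); 3/5 of 127 = 76.20, rounded up to 77, so 77 needed; 77 in favor. Satisfied.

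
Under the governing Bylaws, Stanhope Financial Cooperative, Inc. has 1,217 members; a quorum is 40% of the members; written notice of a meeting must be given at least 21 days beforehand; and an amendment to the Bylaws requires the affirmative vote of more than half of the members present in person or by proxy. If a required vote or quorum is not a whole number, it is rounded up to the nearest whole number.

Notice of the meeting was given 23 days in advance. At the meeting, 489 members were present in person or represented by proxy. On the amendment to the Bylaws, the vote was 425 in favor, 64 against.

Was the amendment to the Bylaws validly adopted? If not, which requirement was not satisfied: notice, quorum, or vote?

Notice: 23 days given; 21 required. Satisfied.
Quorum: 40% of 1,217 = 486.80, rounded up to 487; 489 present. Satisfied.
Vote: requires a majority of those present (489); a majority of 489 is 245, so 245 needed; 425 in favor. Satisfied.

Valid — all requirements satisfied.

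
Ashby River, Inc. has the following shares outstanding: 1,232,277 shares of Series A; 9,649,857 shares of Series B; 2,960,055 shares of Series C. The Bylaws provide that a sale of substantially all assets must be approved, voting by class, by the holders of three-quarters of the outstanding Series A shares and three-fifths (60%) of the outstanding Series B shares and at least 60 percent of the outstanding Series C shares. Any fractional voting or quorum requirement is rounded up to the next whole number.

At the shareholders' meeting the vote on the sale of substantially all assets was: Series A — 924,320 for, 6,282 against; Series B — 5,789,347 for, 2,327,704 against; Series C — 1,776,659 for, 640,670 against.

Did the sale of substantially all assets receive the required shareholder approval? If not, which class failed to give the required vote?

Not approved — the Series B shares did not give the required vote.

Series A: 3/4 of 1232277 = 924207.75, rounded up to 924208; 924,208 required, 924,320 in favor — approved.
Series B: 3/5 of 9649857 = 5789914.20, rounded up to 5789915; 5,789,915 required, 5,789,347 in favor — not approved.
Series C: 3/5 of 2960055 = 1776033; 1,776,033 required, 1,776,659 in favor — approved.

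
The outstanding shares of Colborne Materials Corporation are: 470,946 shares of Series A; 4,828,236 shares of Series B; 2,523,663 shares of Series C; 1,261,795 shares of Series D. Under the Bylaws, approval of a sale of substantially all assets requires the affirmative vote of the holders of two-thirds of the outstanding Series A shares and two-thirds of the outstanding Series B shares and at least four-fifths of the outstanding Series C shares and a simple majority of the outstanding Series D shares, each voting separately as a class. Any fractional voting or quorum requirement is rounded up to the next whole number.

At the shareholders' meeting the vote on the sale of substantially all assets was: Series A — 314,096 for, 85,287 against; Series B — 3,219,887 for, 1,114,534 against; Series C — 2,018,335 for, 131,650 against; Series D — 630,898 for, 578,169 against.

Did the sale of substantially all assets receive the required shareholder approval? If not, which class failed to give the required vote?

Series A: 2/3 of 470946 = 313964; 313,964 required, 314,096 in favor — approved.
Series B: 2/3 of 4828236 = 3218824; 3,218,824 required, 3,219,887 in favor — approved.
Series C: 4/5 of 2523663 = 2018930.40, rounded up to 2018931; 2,018,931 required, 2,018,335 in favor — not approved.
Series D: a majority of 1261795 is 630898; 630,898 required, 630,898 in favor — approved.

Not approved — the Series C shares did not give the required vote.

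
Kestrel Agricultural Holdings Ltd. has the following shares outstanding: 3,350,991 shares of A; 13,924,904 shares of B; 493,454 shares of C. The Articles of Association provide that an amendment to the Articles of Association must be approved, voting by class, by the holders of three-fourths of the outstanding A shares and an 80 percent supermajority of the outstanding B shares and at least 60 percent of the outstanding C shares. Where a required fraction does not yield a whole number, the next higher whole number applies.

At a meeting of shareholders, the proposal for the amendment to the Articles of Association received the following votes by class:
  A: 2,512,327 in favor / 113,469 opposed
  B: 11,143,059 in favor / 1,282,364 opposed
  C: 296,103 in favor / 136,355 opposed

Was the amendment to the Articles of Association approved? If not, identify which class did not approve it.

A: 3/4 of 3350991 = 2513243.25, rounded up to 2513244; 2,513,244 required, 2,512,327 in favor — not approved.
B: 4/5 of 13924904 = 11139923.20, rounded up to 11139924; 11,139,924 required, 11,143,059 in favor — approved.
C: 3/5 of 493454 = 296072.40, rounded up to 296073; 296,073 required, 296,103 in favor — approved.

Not approved — the A shares did not give the required vote.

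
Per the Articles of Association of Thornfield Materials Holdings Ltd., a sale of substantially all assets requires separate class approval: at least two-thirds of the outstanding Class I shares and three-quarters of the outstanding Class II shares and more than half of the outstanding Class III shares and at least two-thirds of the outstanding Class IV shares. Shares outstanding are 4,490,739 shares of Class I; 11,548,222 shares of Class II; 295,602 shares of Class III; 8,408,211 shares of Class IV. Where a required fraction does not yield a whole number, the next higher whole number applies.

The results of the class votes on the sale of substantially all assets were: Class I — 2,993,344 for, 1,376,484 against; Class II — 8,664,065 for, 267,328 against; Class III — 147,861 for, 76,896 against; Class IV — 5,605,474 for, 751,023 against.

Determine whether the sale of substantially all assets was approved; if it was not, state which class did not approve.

Not approved — the Class I shares did not give the required vote.

Class I: 2/3 of 4490739 = 2993826; 2,993,826 required, 2,993,344 in favor — not approved.
Class II: 3/4 of 11548222 = 8661166.50, rounded up to 8661167; 8,661,167 required, 8,664,065 in favor — approved.
Class III: a majority of 295602 is 147802; 147,802 required, 147,861 in favor — approved.
Class IV: 2/3 of 8408211 = 5605474; 5,605,474 required, 5,605,474 in favor — approved.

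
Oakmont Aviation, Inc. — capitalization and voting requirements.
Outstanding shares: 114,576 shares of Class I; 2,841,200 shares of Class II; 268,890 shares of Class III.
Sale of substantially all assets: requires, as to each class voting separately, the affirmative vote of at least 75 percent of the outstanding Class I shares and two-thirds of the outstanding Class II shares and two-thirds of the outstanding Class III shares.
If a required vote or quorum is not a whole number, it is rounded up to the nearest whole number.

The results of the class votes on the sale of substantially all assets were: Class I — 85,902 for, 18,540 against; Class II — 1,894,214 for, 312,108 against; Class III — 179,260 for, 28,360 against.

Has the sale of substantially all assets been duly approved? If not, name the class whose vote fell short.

Class I: 3/4 of 114576 = 85932; 85,932 required, 85,902 in favor — not approved.
Class II: 2/3 of 2841200 = 1894133.33, rounded up to 1894134; 1,894,134 required, 1,894,214 in favor — approved.
Class III: 2/3 of 268890 = 179260; 179,260 required, 179,260 in favor — approved.

Not approved — the Class I shares did not give the required vote.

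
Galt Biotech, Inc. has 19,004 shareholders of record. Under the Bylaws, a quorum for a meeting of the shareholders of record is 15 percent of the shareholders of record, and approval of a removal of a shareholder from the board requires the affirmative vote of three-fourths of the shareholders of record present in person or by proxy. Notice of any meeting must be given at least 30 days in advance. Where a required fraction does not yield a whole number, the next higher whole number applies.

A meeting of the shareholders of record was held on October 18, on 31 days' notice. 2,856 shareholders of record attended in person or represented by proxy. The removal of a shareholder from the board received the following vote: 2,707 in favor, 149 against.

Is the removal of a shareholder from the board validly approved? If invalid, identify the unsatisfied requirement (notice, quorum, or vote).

Valid — all requirements satisfied.

Notice: 31 days given; 30 required. Satisfied.
Quorum: 15% of 19,004 = 2,850.60, rounded up to 2,851; 2,856 present. Satisfied.
Vote: requires three-fourths of those present (2,856); 3/4 of 2856 = 2142, so 2,142 needed; 2,707 in favor. Satisfied.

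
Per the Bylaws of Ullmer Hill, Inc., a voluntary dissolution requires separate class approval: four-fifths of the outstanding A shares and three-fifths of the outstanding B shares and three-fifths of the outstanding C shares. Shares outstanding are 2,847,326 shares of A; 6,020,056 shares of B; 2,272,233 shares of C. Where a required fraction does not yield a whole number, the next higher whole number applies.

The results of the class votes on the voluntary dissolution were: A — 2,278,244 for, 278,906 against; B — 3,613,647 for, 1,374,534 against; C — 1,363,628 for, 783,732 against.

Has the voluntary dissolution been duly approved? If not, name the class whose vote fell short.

Approved — every class gave the required vote.

A: 4/5 of 2847326 = 2277860.80, rounded up to 2277861; 2,277,861 required, 2,278,244 in favor — approved.
B: 3/5 of 6020056 = 3612033.60, rounded up to 3612034; 3,612,034 required, 3,613,647 in favor — approved.
C: 3/5 of 2272233 = 1363339.80, rounded up to 1363340; 1,363,340 required, 1,363,628 in favor — approved.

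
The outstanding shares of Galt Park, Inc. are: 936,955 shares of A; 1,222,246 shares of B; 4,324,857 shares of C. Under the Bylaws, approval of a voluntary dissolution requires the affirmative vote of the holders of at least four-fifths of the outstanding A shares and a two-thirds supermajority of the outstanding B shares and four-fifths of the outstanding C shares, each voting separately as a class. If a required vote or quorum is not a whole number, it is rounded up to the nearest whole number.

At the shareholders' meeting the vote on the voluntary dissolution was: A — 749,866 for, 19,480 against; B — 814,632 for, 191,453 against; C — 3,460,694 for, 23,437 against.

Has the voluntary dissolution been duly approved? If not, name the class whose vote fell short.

Not approved — the B shares did not give the required vote.

A: 4/5 of 936955 = 749564; 749,564 required, 749,866 in favor — approved.
B: 2/3 of 1222246 = 814830.67, rounded up to 814831; 814,831 required, 814,632 in favor — not approved.
C: 4/5 of 4324857 = 3459885.60, rounded up to 3459886; 3,459,886 required, 3,460,694 in favor — approved.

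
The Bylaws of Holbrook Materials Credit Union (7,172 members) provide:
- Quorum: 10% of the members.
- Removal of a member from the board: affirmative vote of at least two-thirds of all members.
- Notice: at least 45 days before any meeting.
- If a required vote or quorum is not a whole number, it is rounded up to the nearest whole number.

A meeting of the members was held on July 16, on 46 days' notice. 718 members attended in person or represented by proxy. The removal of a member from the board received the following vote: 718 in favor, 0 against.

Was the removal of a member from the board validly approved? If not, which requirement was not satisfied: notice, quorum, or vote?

Invalid — vote requirement not satisfied.

Notice: 46 days given; 45 required. Satisfied.
Quorum: 10% of 7,172 = 717.20, rounded up to 718; 718 present. Satisfied.
Vote: requires two-thirds of all members (7,172); 2/3 of 7172 = 4781.33, rounded up to 4782, so 4,782 needed; 718 in favor. Not satisfied.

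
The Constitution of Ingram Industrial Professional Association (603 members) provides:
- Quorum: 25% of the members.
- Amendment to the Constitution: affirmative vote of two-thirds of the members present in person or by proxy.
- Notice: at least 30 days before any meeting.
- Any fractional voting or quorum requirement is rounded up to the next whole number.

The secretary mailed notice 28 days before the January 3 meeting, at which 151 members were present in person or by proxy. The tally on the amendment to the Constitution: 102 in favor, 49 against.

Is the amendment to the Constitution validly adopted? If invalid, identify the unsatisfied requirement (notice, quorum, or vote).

Notice: 28 days given; 30 required. Not satisfied.
Quorum: 25% of 603 = 150.75, rounded up to 151; 151 present. Satisfied.
Vote: requires two-thirds of those present (151); 2/3 of 151 = 100.67, rounded up to 101, so 101 needed; 102 in favor. Satisfied.

Invalid — notice requirement not satisfied.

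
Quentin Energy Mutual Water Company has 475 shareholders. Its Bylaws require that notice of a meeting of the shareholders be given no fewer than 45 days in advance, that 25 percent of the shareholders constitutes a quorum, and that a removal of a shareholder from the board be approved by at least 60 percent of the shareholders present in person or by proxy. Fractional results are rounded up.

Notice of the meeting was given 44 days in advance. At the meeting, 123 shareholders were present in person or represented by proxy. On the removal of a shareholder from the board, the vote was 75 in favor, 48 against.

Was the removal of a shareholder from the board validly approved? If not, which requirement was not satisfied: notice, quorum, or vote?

Invalid — notice requirement not satisfied.

Notice: 44 days given; 45 required. Not satisfied.
Quorum: 25% of 475 = 118.75, rounded up to 119; 123 present. Satisfied.
Vote: requires three-fifths of those present (123); 3/5 of 123 = 73.80, rounded up to 74, so 74 needed; 75 in favor. Satisfied.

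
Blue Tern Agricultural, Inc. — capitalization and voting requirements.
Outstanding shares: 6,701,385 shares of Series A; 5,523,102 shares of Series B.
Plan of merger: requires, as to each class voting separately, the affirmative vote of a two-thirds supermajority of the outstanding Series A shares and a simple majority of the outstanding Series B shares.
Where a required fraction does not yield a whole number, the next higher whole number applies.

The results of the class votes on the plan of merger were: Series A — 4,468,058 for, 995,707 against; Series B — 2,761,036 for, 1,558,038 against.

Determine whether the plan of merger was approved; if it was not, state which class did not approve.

Series A: 2/3 of 6701385 = 4467590; 4,467,590 required, 4,468,058 in favor — approved.
Series B: a majority of 5523102 is 2761552; 2,761,552 required, 2,761,036 in favor — not approved.

Not approved — the Series B shares did not give the required vote.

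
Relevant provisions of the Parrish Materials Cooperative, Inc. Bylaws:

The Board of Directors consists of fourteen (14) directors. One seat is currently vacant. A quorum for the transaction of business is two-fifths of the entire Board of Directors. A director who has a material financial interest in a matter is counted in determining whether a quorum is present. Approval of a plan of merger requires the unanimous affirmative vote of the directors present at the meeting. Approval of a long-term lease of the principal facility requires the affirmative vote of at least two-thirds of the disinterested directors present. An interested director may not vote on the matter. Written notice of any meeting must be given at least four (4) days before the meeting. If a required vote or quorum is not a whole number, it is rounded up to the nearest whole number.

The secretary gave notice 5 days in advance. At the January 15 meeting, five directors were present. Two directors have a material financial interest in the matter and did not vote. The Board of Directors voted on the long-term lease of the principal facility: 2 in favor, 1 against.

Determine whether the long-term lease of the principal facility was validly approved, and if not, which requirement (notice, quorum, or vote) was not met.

Notice: 5 days given; 4 required (5 ≥ 4). Satisfied.
Quorum: 5 present (interested directors count toward quorum); quorum is 6. Not satisfied.
Vote: the long-term lease of the principal facility requires two-thirds of the disinterested directors present (5 − 2 = 3). 2/3 of 3 = 2, so 2 affirmative votes are needed; 2 voted in favor. Satisfied. (Moot — without a quorum no business can be validly transacted.)

Invalid — quorum requirement not satisfied.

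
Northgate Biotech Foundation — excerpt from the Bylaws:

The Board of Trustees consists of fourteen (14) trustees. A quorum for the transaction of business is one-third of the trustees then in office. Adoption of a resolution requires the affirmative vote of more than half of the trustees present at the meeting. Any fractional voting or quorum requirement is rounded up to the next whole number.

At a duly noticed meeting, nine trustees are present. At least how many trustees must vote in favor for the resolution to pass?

5

The resolution requires a majority of the trustees present (9).
A majority of 9 is 5.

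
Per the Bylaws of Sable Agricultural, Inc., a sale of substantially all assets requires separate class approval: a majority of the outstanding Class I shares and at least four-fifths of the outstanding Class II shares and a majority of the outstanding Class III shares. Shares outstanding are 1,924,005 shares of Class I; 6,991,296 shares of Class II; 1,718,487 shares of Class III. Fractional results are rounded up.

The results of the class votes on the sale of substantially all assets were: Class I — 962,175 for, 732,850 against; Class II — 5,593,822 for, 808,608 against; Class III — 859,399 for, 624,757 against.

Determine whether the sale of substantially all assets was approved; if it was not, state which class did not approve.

Class I: a majority of 1924005 is 962003; 962,003 required, 962,175 in favor — approved.
Class II: 4/5 of 6991296 = 5593036.80, rounded up to 5593037; 5,593,037 required, 5,593,822 in favor — approved.
Class III: a majority of 1718487 is 859244; 859,244 required, 859,399 in favor — approved.

Approved — every class gave the required vote.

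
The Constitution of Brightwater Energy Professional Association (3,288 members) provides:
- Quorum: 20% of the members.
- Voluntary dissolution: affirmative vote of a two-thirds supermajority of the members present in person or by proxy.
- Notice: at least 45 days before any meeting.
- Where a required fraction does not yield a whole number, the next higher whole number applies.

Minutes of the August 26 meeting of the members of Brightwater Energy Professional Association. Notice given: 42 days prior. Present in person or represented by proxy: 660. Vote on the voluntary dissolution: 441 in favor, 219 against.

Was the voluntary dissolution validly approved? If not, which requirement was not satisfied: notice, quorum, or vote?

Notice: 42 days given; 45 required. Not satisfied.
Quorum: 20% of 3,288 = 657.60, rounded up to 658; 660 present. Satisfied.
Vote: requires two-thirds of those present (660); 2/3 of 660 = 440, so 440 needed; 441 in favor. Satisfied.

Invalid — notice requirement not satisfied.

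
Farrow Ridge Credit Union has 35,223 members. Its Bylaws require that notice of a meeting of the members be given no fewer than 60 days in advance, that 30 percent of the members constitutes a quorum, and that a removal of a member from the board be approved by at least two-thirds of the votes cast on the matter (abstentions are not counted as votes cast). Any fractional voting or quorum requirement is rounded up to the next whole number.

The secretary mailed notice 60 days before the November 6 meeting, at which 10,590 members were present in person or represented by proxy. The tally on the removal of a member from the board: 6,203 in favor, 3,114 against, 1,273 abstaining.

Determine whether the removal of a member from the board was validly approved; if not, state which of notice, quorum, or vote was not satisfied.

Invalid — vote requirement not satisfied.

Notice: 60 days given; 60 required. Satisfied.
Quorum: 30% of 35,223 = 10,566.90, rounded up to 10,567; 10,590 present. Satisfied.
Vote: requires two-thirds of the votes cast (10,590 − 1,273 abstaining = 9,317); 2/3 of 9317 = 6211.33, rounded up to 6212, so 6,212 needed; 6,203 in favor. Not satisfied.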